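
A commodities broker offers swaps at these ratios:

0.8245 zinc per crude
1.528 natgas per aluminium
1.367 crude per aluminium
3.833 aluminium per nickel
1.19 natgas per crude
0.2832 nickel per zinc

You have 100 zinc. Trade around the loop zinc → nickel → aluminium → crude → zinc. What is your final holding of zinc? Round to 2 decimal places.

122.35

100 zinc × 0.2832 = 28.32 nickel
28.32 nickel × 3.833 = 108.55056 aluminium
108.55056 aluminium × 1.367 = 148.38861552 crude
148.38861552 crude × 0.8245 = 122.34641349624 zinc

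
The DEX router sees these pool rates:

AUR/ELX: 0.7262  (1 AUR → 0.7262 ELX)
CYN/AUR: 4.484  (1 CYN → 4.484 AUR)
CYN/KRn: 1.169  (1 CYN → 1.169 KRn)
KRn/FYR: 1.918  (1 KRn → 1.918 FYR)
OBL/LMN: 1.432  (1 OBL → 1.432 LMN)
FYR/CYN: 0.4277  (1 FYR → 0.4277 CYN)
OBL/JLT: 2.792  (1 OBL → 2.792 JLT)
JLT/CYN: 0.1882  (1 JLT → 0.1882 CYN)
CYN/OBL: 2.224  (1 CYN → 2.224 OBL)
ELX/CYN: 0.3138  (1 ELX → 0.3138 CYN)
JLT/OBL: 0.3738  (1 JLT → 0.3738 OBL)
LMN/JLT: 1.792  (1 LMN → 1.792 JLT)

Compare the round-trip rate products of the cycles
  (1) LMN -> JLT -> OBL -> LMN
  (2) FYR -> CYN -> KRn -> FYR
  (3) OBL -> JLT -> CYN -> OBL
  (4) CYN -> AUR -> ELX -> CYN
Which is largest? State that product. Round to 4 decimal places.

(1) 1.792 × 0.3738 × 1.432 = 0.95922
(2) 0.4277 × 1.169 × 1.918 = 0.95896
(3) 2.792 × 0.1882 × 2.224 = 1.16861
(4) 4.484 × 0.7262 × 0.3138 = 1.02182
Highest is cycle (3) at 1.1686 (>1, arbitrage).

1.1686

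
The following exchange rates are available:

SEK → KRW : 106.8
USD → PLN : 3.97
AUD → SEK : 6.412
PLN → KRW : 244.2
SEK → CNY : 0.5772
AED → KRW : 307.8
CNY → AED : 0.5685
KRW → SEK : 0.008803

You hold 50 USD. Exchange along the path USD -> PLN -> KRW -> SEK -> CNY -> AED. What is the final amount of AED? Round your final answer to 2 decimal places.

50 USD × 3.97 = 198.5 PLN
198.5 PLN × 244.2 = 48473.7 KRW
48473.7 KRW × 0.008803 = 426.7139811 SEK
426.7139811 SEK × 0.5772 = 246.29930989092 CNY
246.29930989092 CNY × 0.5685 = 140.02115767298802 AED

140.02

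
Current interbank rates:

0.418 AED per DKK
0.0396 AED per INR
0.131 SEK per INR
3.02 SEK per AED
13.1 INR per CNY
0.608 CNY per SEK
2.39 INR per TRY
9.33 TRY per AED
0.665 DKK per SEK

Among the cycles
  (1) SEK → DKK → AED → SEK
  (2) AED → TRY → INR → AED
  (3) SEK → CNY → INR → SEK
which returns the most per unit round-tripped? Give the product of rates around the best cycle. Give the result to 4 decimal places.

(1) 0.665 × 0.418 × 3.02 = 0.83947
(2) 9.33 × 2.39 × 0.0396 = 0.88303
(3) 0.608 × 13.1 × 0.131 = 1.04339
Highest is cycle (3) at 1.0434 (>1, arbitrage).

1.0434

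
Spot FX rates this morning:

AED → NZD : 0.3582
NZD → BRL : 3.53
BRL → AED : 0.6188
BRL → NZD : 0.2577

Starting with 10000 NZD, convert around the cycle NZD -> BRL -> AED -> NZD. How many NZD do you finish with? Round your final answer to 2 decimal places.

7824.39

10000 NZD × 3.53 = 35300 BRL
35300 BRL × 0.6188 = 21843.64 AED
21843.64 AED × 0.3582 = 7824.391848 NZD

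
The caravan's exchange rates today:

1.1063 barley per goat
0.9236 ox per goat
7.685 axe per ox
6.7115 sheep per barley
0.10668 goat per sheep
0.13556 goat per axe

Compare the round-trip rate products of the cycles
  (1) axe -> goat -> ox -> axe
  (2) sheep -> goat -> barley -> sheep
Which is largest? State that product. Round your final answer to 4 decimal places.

(1) 0.13556 × 0.9236 × 7.685 = 0.96219
(2) 0.10668 × 1.1063 × 6.7115 = 0.79209
Highest is cycle (1) at 0.9622 (≤1, no arbitrage).

0.9622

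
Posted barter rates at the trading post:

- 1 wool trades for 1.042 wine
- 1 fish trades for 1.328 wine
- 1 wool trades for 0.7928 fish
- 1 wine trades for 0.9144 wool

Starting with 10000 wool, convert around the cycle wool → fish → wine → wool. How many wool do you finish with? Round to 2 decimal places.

9627.15

10000 wool × 0.7928 = 7928 fish
7928 fish × 1.328 = 10528.384 wine
10528.384 wine × 0.9144 = 9627.1543296 wool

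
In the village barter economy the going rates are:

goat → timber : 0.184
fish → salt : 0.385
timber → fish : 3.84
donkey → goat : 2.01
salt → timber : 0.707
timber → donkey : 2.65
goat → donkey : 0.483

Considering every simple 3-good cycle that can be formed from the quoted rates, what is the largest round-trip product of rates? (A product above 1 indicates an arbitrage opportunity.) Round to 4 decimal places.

1.0452

timber→fish→salt→timber: 3.84 × 0.385 × 0.707 = 1.04523
donkey→goat→timber→donkey: 2.01 × 0.184 × 2.65 = 0.98008
Maximum is timber→fish→salt→timber at 1.0452; arbitrage exists.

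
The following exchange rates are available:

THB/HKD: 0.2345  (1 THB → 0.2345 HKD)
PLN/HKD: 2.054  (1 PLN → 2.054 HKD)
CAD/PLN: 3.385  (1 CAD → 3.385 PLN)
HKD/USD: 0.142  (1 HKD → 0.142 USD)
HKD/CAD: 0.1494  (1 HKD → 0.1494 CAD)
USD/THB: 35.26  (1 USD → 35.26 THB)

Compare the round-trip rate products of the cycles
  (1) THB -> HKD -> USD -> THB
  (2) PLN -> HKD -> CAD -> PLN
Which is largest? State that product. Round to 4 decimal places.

(1) 0.2345 × 0.142 × 35.26 = 1.17412
(2) 2.054 × 0.1494 × 3.385 = 1.03875
Highest is cycle (1) at 1.1741 (>1, arbitrage).

1.1741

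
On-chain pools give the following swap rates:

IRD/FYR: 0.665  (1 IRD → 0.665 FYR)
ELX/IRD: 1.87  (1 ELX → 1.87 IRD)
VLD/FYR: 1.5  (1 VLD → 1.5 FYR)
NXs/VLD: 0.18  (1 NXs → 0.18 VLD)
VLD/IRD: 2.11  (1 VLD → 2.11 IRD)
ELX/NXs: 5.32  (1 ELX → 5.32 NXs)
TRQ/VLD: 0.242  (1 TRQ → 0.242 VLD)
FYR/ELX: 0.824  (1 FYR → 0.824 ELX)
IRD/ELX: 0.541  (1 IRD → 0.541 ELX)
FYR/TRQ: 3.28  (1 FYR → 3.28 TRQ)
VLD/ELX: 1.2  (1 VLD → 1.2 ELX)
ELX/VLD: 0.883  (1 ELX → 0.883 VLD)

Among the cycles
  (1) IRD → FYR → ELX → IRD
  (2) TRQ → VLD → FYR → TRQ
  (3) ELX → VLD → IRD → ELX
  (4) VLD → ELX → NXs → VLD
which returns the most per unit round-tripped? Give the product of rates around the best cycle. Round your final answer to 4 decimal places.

(1) 0.665 × 0.824 × 1.87 = 1.02469
(2) 0.242 × 1.5 × 3.28 = 1.19064
(3) 0.883 × 2.11 × 0.541 = 1.00795
(4) 1.2 × 5.32 × 0.18 = 1.14912
Highest is cycle (2) at 1.1906 (>1, arbitrage).

1.1906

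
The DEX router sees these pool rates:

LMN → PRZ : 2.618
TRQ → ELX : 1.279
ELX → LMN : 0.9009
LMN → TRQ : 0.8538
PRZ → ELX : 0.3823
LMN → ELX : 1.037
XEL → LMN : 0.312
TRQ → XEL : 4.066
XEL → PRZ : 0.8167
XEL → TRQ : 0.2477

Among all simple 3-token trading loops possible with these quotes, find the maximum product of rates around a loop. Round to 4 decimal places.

1.0831

LMN→TRQ→XEL→LMN: 0.8538 × 4.066 × 0.312 = 1.08312
LMN→TRQ→ELX→LMN: 0.8538 × 1.279 × 0.9009 = 0.98379
LMN→PRZ→ELX→LMN: 2.618 × 0.3823 × 0.9009 = 0.90168
Maximum is LMN→TRQ→XEL→LMN at 1.0831; arbitrage exists.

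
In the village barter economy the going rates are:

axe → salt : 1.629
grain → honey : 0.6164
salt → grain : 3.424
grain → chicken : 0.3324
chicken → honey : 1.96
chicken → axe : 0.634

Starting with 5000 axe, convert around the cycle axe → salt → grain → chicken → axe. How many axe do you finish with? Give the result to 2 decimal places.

5877.26

5000 axe × 1.629 = 8145 salt
8145 salt × 3.424 = 27888.48 grain
27888.48 grain × 0.3324 = 9270.130752 chicken
9270.130752 chicken × 0.634 = 5877.262896768 axe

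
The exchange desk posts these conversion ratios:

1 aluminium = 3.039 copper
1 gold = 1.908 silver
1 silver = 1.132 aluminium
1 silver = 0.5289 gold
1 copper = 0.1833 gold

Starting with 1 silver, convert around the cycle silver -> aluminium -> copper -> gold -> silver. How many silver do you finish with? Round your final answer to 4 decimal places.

1.2031

1 silver × 1.132 = 1.132 aluminium
1.132 aluminium × 3.039 = 3.440148 copper
3.440148 copper × 0.1833 = 0.6305791284 gold
0.6305791284 gold × 1.908 = 1.2031449769872 silver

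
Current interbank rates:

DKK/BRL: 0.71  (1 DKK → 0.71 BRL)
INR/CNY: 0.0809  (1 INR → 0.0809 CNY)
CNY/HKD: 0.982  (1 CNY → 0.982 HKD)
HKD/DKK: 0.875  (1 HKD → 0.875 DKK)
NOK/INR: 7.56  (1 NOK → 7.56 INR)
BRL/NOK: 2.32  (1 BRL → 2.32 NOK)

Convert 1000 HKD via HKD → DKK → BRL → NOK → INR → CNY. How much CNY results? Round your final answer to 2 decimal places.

1000 HKD × 0.875 = 875 DKK
875 DKK × 0.71 = 621.25 BRL
621.25 BRL × 2.32 = 1441.3 NOK
1441.3 NOK × 7.56 = 10896.228 INR
10896.228 INR × 0.0809 = 881.5048452 CNY

881.50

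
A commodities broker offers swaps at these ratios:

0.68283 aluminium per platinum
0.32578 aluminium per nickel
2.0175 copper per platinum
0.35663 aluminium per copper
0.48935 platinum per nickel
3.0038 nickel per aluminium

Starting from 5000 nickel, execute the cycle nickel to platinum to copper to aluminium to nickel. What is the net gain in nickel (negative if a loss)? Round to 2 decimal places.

288.01

5000 nickel × 0.48935 = 2446.75 platinum
2446.75 platinum × 2.0175 = 4936.318125 copper
4936.318125 copper × 0.35663 = 1760.43913291875 aluminium
1760.43913291875 aluminium × 3.0038 = 5288.00706746134125 nickel
Net change: 5288.00706746134125 − 5000 = 288.00706746134125 nickel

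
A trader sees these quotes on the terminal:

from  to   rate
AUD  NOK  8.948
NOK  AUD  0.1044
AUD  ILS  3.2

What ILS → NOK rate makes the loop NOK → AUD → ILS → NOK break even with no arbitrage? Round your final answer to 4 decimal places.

2.9933

Known legs of the cycle: 0.1044 × 3.2 = 0.33408
For no arbitrage the full-cycle product must be 1, so the missing rate is 1 / 0.33408 ≈ 2.993295.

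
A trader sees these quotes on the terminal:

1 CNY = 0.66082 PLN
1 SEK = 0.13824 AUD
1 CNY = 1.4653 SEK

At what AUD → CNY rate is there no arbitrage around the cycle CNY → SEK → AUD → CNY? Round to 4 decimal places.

4.9367

Known legs of the cycle: 1.4653 × 0.13824 = 0.202563072
For no arbitrage the full-cycle product must be 1, so the missing rate is 1 / 0.202563072 ≈ 4.936734.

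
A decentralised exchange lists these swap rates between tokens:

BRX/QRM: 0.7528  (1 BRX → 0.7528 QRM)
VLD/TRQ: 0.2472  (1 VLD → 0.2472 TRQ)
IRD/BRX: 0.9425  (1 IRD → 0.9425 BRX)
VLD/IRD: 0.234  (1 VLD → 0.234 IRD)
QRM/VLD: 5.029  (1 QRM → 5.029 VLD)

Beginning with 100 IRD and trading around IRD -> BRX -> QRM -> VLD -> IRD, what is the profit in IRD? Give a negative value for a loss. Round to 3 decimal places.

-16.505

100 IRD × 0.9425 = 94.25 BRX
94.25 BRX × 0.7528 = 70.9514 QRM
70.9514 QRM × 5.029 = 356.8145906 VLD
356.8145906 VLD × 0.234 = 83.4946142004 IRD
Net change: 83.4946142004 − 100 = -16.5053857996 IRD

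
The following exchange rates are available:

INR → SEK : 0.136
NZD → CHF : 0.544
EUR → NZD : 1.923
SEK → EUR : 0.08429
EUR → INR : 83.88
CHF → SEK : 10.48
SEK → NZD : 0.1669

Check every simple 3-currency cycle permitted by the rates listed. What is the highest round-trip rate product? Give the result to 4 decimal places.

0.9616

INR→SEK→EUR→INR: 0.136 × 0.08429 × 83.88 = 0.96155
NZD→CHF→SEK→NZD: 0.544 × 10.48 × 0.1669 = 0.95152
Maximum is INR→SEK→EUR→INR at 0.9616; no arbitrage — every cycle loses value.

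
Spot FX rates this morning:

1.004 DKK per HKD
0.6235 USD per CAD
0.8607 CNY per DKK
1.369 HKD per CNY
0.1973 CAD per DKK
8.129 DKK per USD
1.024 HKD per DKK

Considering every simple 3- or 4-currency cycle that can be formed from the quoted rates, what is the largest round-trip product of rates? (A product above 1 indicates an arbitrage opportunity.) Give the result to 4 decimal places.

HKD→DKK→CNY→HKD: 1.004 × 0.8607 × 1.369 = 1.18301
USD→DKK→CAD→USD: 8.129 × 0.1973 × 0.6235 = 1.00000
Maximum is HKD→DKK→CNY→HKD at 1.1830; arbitrage exists.

1.1830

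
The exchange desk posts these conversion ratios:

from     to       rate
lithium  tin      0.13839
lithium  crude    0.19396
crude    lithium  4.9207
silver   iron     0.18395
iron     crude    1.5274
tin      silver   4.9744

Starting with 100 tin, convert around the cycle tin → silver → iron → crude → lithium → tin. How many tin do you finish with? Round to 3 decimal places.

95.175

100 tin × 4.9744 = 497.44 silver
497.44 silver × 0.18395 = 91.504088 iron
91.504088 iron × 1.5274 = 139.7633440112 crude
139.7633440112 crude × 4.9207 = 687.73348687591184 lithium
687.73348687591184 lithium × 0.13839 = 95.1754372487574395376 tin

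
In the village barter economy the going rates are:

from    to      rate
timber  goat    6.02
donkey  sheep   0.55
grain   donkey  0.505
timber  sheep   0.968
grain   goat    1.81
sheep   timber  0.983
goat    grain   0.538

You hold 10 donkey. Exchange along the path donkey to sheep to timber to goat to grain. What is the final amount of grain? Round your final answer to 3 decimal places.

10 donkey × 0.55 = 5.5 sheep
5.5 sheep × 0.983 = 5.4065 timber
5.4065 timber × 6.02 = 32.54713 goat
32.54713 goat × 0.538 = 17.51035594 grain

17.510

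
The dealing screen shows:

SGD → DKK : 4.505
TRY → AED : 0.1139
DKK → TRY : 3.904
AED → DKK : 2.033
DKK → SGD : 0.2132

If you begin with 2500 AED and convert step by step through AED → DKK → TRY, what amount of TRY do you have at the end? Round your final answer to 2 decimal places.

2500 AED × 2.033 = 5082.5 DKK
5082.5 DKK × 3.904 = 19842.08 TRY

19842.08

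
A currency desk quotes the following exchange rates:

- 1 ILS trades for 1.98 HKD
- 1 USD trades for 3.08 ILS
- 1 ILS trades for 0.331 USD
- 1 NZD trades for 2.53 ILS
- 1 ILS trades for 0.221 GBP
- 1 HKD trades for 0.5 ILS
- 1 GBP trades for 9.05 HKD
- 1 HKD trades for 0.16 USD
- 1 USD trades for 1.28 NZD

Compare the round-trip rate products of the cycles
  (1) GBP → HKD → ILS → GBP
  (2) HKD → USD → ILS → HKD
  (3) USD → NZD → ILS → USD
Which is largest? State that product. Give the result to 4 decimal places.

1.0719

(1) 9.05 × 0.5 × 0.221 = 1.00003
(2) 0.16 × 3.08 × 1.98 = 0.97574
(3) 1.28 × 2.53 × 0.331 = 1.07191
Highest is cycle (3) at 1.0719 (>1, arbitrage).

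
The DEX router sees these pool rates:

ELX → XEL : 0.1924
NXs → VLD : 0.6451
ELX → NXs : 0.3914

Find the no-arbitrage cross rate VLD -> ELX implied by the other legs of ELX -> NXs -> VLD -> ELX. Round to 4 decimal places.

3.9605

Known legs of the cycle: 0.3914 × 0.6451 = 0.25249214
For no arbitrage the full-cycle product must be 1, so the missing rate is 1 / 0.25249214 ≈ 3.960519.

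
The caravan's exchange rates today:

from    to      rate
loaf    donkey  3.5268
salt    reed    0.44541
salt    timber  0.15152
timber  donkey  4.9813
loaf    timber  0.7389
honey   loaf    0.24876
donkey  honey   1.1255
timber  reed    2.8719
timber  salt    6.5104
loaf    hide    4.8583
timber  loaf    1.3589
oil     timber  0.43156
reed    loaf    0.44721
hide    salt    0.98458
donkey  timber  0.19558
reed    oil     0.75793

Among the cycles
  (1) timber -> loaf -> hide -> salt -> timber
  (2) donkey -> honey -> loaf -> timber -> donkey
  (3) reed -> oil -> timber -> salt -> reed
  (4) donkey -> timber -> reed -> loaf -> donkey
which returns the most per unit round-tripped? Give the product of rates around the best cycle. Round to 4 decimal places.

(1) 1.3589 × 4.8583 × 0.98458 × 0.15152 = 0.98490
(2) 1.1255 × 0.24876 × 0.7389 × 4.9813 = 1.03052
(3) 0.75793 × 0.43156 × 6.5104 × 0.44541 = 0.94850
(4) 0.19558 × 2.8719 × 0.44721 × 3.5268 = 0.88590
Highest is cycle (2) at 1.0305 (>1, arbitrage).

1.0305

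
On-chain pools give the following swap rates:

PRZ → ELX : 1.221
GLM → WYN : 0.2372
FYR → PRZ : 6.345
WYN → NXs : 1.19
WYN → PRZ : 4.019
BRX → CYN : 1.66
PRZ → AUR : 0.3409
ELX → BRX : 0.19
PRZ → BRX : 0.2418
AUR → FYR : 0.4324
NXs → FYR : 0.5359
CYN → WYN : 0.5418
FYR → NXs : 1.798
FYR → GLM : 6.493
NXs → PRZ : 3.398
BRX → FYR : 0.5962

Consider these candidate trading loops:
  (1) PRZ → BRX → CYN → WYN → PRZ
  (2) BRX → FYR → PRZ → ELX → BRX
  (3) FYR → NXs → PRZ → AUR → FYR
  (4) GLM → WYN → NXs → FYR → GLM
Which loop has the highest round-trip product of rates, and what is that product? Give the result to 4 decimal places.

(1) 0.2418 × 1.66 × 0.5418 × 4.019 = 0.87402
(2) 0.5962 × 6.345 × 1.221 × 0.19 = 0.87759
(3) 1.798 × 3.398 × 0.3409 × 0.4324 = 0.90059
(4) 0.2372 × 1.19 × 0.5359 × 6.493 = 0.98218
Highest is cycle (4) at 0.9822 (≤1, no arbitrage).

0.9822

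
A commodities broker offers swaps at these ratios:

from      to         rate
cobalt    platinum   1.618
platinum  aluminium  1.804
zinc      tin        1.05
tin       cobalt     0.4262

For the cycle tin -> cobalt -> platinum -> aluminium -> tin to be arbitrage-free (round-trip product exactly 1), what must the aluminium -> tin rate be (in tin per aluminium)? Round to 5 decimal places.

Known legs of the cycle: 0.4262 × 1.618 × 1.804 = 1.2440232464
For no arbitrage the full-cycle product must be 1, so the missing rate is 1 / 1.2440232464 ≈ 0.8038435.

0.80384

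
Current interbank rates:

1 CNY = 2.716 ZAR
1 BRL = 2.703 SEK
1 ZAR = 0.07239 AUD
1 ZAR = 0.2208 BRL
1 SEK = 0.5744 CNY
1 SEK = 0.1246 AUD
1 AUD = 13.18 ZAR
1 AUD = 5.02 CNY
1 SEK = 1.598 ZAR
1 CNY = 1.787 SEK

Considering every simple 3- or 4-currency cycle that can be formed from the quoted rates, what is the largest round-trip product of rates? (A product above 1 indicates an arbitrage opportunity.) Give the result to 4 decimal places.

1.1178

SEK→AUD→CNY→SEK: 0.1246 × 5.02 × 1.787 = 1.11775
SEK→ZAR→AUD→CNY→SEK: 1.598 × 0.07239 × 5.02 × 1.787 = 1.03773
ZAR→AUD→CNY→ZAR: 0.07239 × 5.02 × 2.716 = 0.98699
SEK→AUD→ZAR→BRL→SEK: 0.1246 × 13.18 × 0.2208 × 2.703 = 0.98012
SEK→ZAR→BRL→SEK: 1.598 × 0.2208 × 2.703 = 0.95372
SEK→CNY→ZAR→BRL→SEK: 0.5744 × 2.716 × 0.2208 × 2.703 = 0.93108
Maximum is SEK→AUD→CNY→SEK at 1.1178; arbitrage exists.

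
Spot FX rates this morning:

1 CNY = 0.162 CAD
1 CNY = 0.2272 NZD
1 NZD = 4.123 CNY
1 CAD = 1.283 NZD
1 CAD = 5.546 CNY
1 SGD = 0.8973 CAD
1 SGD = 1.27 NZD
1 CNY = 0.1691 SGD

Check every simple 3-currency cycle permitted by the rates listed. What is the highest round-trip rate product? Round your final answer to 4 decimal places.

NZD→CNY→SGD→NZD: 4.123 × 0.1691 × 1.27 = 0.88544
NZD→CNY→CAD→NZD: 4.123 × 0.162 × 1.283 = 0.85695
CNY→SGD→CAD→CNY: 0.1691 × 0.8973 × 5.546 = 0.84151
Maximum is NZD→CNY→SGD→NZD at 0.8854; no arbitrage — every cycle loses value.

0.8854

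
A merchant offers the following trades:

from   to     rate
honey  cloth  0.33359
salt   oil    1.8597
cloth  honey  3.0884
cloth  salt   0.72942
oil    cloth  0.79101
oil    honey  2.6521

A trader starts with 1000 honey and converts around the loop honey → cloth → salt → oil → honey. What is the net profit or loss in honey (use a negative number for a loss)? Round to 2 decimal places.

200.12

1000 honey × 0.33359 = 333.59 cloth
333.59 cloth × 0.72942 = 243.3272178 salt
243.3272178 salt × 1.8597 = 452.51562694266 oil
452.51562694266 oil × 2.6521 = 1200.116694214628586 honey
Net change: 1200.116694214628586 − 1000 = 200.116694214628586 honey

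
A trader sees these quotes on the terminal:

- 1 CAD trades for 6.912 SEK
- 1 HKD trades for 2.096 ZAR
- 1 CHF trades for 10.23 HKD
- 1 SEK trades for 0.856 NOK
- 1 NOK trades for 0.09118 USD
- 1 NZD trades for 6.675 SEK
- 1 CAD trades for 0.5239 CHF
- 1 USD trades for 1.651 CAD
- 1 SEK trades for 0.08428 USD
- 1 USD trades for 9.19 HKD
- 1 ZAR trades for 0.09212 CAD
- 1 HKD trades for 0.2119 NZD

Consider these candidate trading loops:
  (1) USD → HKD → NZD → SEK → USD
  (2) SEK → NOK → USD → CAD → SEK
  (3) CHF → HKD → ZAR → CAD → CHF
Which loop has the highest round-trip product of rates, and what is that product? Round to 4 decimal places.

1.0955

(1) 9.19 × 0.2119 × 6.675 × 0.08428 = 1.09552
(2) 0.856 × 0.09118 × 1.651 × 6.912 = 0.89069
(3) 10.23 × 2.096 × 0.09212 × 0.5239 = 1.03483
Highest is cycle (1) at 1.0955 (>1, arbitrage).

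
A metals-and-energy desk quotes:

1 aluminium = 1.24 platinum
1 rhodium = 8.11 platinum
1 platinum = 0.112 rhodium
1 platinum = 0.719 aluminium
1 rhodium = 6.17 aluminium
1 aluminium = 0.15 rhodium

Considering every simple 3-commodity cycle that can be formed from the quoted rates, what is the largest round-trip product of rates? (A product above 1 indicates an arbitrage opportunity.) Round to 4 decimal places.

rhodium→platinum→aluminium→rhodium: 8.11 × 0.719 × 0.15 = 0.87466
rhodium→aluminium→platinum→rhodium: 6.17 × 1.24 × 0.112 = 0.85689
Maximum is rhodium→platinum→aluminium→rhodium at 0.8747; no arbitrage — every cycle loses value.

0.8747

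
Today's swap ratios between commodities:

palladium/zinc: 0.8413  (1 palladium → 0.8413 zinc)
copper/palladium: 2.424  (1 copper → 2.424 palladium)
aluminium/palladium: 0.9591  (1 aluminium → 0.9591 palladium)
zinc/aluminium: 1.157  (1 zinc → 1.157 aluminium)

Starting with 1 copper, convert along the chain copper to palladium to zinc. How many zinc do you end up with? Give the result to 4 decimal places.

1 copper × 2.424 = 2.424 palladium
2.424 palladium × 0.8413 = 2.0393112 zinc

2.0393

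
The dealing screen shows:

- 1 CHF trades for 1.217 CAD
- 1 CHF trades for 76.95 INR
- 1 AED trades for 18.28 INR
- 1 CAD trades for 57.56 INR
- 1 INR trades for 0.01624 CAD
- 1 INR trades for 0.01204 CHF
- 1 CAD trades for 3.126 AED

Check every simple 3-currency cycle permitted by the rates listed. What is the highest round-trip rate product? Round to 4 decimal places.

0.9280

CAD→AED→INR→CAD: 3.126 × 18.28 × 0.01624 = 0.92801
CHF→CAD→INR→CHF: 1.217 × 57.56 × 0.01204 = 0.84341
Maximum is CAD→AED→INR→CAD at 0.9280; no arbitrage — every cycle loses value.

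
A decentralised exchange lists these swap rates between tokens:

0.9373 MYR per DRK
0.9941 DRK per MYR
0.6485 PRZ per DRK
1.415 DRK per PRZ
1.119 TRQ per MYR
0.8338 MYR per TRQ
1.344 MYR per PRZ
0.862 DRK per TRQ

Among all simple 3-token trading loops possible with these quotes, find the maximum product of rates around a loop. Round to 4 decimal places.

0.9041

TRQ→DRK→MYR→TRQ: 0.862 × 0.9373 × 1.119 = 0.90410
DRK→PRZ→MYR→DRK: 0.6485 × 1.344 × 0.9941 = 0.86644
Maximum is TRQ→DRK→MYR→TRQ at 0.9041; no arbitrage — every cycle loses value.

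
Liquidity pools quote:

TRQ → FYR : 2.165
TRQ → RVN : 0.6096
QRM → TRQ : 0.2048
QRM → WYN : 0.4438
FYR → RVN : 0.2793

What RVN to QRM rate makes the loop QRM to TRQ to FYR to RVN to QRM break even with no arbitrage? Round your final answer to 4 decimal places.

8.0750

Known legs of the cycle: 0.2048 × 2.165 × 0.2793 = 0.1238393856
For no arbitrage the full-cycle product must be 1, so the missing rate is 1 / 0.1238393856 ≈ 8.074975.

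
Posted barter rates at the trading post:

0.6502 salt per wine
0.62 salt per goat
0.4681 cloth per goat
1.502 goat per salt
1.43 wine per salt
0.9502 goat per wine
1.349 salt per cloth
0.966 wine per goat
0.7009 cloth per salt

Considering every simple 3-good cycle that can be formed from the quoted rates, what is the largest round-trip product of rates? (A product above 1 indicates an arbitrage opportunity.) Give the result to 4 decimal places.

cloth→salt→goat→cloth: 1.349 × 1.502 × 0.4681 = 0.94846
goat→wine→salt→goat: 0.966 × 0.6502 × 1.502 = 0.94340
goat→salt→wine→goat: 0.62 × 1.43 × 0.9502 = 0.84245
Maximum is cloth→salt→goat→cloth at 0.9485; no arbitrage — every cycle loses value.

0.9485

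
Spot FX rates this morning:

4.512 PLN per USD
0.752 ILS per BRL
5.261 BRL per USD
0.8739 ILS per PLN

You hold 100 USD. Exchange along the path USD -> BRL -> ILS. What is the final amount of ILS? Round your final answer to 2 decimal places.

395.63

100 USD × 5.261 = 526.1 BRL
526.1 BRL × 0.752 = 395.6272 ILS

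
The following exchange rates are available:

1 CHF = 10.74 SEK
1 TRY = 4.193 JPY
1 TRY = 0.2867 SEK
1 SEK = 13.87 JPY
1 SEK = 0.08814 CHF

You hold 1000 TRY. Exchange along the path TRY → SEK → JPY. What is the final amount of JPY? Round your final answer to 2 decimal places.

3976.53

1000 TRY × 0.2867 = 286.7 SEK
286.7 SEK × 13.87 = 3976.529 JPY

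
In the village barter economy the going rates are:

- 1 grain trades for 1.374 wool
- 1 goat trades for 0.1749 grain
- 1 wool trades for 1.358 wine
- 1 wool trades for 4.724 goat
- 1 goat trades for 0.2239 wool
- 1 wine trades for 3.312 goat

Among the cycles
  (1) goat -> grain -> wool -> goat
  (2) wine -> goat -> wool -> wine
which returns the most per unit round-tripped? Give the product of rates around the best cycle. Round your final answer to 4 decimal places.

(1) 0.1749 × 1.374 × 4.724 = 1.13524
(2) 3.312 × 0.2239 × 1.358 = 1.00703
Highest is cycle (1) at 1.1352 (>1, arbitrage).

1.1352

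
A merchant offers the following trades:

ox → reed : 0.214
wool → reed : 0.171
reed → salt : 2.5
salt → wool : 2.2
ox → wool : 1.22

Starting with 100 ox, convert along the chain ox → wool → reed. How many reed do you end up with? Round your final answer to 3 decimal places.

20.862

100 ox × 1.22 = 122 wool
122 wool × 0.171 = 20.862 reed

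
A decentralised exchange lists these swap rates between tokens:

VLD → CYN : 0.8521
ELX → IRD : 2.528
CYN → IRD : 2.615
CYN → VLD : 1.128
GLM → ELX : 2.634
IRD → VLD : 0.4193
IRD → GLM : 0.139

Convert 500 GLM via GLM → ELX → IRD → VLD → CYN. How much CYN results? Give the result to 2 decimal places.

500 GLM × 2.634 = 1317 ELX
1317 ELX × 2.528 = 3329.376 IRD
3329.376 IRD × 0.4193 = 1396.0073568 VLD
1396.0073568 VLD × 0.8521 = 1189.53786872928 CYN

1189.54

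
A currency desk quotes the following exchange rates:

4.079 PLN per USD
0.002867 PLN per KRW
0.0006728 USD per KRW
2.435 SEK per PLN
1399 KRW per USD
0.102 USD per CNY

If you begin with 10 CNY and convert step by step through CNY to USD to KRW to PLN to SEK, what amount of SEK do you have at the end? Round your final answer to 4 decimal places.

9.9620

10 CNY × 0.102 = 1.02 USD
1.02 USD × 1399 = 1426.98 KRW
1426.98 KRW × 0.002867 = 4.09115166 PLN
4.09115166 PLN × 2.435 = 9.9619542921 SEK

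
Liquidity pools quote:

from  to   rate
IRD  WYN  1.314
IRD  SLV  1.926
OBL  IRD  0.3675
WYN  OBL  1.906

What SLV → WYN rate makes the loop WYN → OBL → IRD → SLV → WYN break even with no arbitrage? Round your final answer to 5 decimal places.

Known legs of the cycle: 1.906 × 0.3675 × 1.926 = 1.34907633
For no arbitrage the full-cycle product must be 1, so the missing rate is 1 / 1.34907633 ≈ 0.7412479.

0.74125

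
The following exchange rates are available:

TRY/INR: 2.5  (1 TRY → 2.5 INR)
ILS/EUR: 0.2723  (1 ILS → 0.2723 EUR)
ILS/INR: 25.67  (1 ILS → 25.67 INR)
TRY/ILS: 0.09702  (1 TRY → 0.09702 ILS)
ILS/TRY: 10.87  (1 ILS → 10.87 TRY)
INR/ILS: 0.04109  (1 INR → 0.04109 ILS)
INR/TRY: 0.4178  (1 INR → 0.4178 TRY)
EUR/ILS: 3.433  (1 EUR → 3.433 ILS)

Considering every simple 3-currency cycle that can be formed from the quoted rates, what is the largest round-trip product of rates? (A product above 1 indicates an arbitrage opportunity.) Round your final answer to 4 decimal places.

TRY→INR→ILS→TRY: 2.5 × 0.04109 × 10.87 = 1.11662
TRY→ILS→INR→TRY: 0.09702 × 25.67 × 0.4178 = 1.04053
Maximum is TRY→INR→ILS→TRY at 1.1166; arbitrage exists.

1.1166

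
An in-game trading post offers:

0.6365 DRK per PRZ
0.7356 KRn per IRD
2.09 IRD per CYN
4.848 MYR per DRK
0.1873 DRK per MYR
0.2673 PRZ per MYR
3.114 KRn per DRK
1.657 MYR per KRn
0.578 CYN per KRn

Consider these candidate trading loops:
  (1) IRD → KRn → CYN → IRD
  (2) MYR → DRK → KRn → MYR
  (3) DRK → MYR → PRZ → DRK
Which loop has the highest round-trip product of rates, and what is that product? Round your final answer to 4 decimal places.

0.9664

(1) 0.7356 × 0.578 × 2.09 = 0.88862
(2) 0.1873 × 3.114 × 1.657 = 0.96645
(3) 4.848 × 0.2673 × 0.6365 = 0.82482
Highest is cycle (2) at 0.9664 (≤1, no arbitrage).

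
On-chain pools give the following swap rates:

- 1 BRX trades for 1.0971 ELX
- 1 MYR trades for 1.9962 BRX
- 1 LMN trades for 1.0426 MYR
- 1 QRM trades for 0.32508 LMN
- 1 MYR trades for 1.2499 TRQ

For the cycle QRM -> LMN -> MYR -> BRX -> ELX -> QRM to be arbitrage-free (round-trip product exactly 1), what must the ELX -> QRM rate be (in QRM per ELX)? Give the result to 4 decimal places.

1.3472

Known legs of the cycle: 0.32508 × 1.0426 × 1.9962 × 1.0971 = 0.74226372707921616
For no arbitrage the full-cycle product must be 1, so the missing rate is 1 / 0.74226372707921616 ≈ 1.347230.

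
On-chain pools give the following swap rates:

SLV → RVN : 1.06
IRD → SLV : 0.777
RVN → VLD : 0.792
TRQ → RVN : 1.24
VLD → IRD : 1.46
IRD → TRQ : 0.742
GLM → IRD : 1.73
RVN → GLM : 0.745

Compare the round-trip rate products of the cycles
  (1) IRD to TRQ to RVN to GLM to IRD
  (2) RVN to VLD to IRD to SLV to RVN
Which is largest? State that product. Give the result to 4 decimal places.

(1) 0.742 × 1.24 × 0.745 × 1.73 = 1.18585
(2) 0.792 × 1.46 × 0.777 × 1.06 = 0.95237
Highest is cycle (1) at 1.1858 (>1, arbitrage).

1.1858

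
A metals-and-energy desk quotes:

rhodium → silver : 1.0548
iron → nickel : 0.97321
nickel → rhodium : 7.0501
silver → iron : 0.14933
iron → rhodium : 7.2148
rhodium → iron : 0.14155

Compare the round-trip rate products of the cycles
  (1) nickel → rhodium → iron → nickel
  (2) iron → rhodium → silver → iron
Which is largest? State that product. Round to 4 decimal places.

(1) 7.0501 × 0.14155 × 0.97321 = 0.97121
(2) 7.2148 × 1.0548 × 0.14933 = 1.13643
Highest is cycle (2) at 1.1364 (>1, arbitrage).

1.1364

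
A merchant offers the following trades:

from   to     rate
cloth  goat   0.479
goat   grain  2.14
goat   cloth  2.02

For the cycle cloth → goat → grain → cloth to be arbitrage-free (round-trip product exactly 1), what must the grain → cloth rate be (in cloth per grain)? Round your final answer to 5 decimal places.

0.97555

Known legs of the cycle: 0.479 × 2.14 = 1.02506
For no arbitrage the full-cycle product must be 1, so the missing rate is 1 / 1.02506 ≈ 0.9755527.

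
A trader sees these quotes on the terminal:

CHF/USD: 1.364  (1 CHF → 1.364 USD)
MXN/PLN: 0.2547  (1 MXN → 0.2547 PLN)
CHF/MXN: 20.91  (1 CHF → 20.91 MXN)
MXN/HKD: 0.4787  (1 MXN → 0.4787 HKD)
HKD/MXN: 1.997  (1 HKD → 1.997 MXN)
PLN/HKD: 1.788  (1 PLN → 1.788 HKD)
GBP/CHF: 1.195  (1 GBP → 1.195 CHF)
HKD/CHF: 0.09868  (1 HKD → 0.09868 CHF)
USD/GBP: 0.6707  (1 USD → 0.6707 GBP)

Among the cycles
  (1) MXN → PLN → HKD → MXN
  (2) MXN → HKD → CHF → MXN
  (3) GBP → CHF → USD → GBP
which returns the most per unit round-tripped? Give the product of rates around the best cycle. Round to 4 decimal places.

(1) 0.2547 × 1.788 × 1.997 = 0.90944
(2) 0.4787 × 0.09868 × 20.91 = 0.98775
(3) 1.195 × 1.364 × 0.6707 = 1.09323
Highest is cycle (3) at 1.0932 (>1, arbitrage).

1.0932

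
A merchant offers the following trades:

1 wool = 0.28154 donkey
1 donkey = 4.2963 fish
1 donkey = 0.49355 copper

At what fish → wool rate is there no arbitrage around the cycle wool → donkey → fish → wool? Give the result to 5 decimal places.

0.82673

Known legs of the cycle: 0.28154 × 4.2963 = 1.209580302
For no arbitrage the full-cycle product must be 1, so the missing rate is 1 / 1.209580302 ≈ 0.8267330.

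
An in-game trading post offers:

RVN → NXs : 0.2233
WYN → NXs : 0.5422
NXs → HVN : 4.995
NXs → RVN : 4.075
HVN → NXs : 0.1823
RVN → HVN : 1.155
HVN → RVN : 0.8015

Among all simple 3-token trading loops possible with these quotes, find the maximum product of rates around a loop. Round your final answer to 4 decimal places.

0.8940

HVN→RVN→NXs→HVN: 0.8015 × 0.2233 × 4.995 = 0.89398
HVN→NXs→RVN→HVN: 0.1823 × 4.075 × 1.155 = 0.85802
Maximum is HVN→RVN→NXs→HVN at 0.8940; no arbitrage — every cycle loses value.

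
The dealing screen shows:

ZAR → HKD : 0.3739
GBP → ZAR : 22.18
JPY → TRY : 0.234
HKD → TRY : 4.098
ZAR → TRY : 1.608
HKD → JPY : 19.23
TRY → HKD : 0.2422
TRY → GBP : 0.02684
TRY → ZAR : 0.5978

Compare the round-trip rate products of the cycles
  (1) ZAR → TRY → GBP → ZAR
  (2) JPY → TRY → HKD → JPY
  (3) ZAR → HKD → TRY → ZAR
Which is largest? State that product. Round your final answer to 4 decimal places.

(1) 1.608 × 0.02684 × 22.18 = 0.95726
(2) 0.234 × 0.2422 × 19.23 = 1.08986
(3) 0.3739 × 4.098 × 0.5978 = 0.91597
Highest is cycle (2) at 1.0899 (>1, arbitrage).

1.0899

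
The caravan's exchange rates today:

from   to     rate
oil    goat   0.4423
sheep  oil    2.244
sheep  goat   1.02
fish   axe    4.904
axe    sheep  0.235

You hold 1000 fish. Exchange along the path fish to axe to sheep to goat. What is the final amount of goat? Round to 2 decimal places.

1000 fish × 4.904 = 4904 axe
4904 axe × 0.235 = 1152.44 sheep
1152.44 sheep × 1.02 = 1175.4888 goat

1175.49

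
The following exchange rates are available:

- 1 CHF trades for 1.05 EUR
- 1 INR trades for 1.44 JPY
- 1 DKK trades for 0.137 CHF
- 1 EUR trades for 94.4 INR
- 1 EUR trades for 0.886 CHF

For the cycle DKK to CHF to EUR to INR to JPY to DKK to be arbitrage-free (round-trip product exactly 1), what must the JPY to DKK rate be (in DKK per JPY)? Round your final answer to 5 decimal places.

0.05114

Known legs of the cycle: 0.137 × 1.05 × 94.4 × 1.44 = 19.5543936
For no arbitrage the full-cycle product must be 1, so the missing rate is 1 / 19.5543936 ≈ 0.0511394.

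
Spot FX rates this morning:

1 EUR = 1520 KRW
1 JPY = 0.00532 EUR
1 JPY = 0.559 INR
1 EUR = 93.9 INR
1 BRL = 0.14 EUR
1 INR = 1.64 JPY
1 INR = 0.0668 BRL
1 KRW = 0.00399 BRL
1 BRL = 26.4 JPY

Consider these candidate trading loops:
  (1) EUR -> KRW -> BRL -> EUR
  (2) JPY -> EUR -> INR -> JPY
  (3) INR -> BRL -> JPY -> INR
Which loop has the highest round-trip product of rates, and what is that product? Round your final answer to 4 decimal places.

(1) 1520 × 0.00399 × 0.14 = 0.84907
(2) 0.00532 × 93.9 × 1.64 = 0.81926
(3) 0.0668 × 26.4 × 0.559 = 0.98581
Highest is cycle (3) at 0.9858 (≤1, no arbitrage).

0.9858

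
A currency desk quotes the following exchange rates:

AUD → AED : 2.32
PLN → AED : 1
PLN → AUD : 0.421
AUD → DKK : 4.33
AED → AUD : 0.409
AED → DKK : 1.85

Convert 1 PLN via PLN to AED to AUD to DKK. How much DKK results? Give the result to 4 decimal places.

1.7710

1 PLN × 1 = 1 AED
1 AED × 0.409 = 0.409 AUD
0.409 AUD × 4.33 = 1.77097 DKK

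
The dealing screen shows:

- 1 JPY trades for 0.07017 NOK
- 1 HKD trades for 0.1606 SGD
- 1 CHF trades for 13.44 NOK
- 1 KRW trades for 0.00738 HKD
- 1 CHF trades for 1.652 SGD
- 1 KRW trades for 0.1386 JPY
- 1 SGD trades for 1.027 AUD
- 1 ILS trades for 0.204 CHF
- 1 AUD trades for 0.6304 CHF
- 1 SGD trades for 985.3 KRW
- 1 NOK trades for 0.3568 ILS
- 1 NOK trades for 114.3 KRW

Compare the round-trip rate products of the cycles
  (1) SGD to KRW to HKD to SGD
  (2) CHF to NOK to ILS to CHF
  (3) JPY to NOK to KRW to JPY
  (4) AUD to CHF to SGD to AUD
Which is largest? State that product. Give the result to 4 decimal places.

(1) 985.3 × 0.00738 × 0.1606 = 1.16781
(2) 13.44 × 0.3568 × 0.204 = 0.97826
(3) 0.07017 × 114.3 × 0.1386 = 1.11163
(4) 0.6304 × 1.652 × 1.027 = 1.06954
Highest is cycle (1) at 1.1678 (>1, arbitrage).

1.1678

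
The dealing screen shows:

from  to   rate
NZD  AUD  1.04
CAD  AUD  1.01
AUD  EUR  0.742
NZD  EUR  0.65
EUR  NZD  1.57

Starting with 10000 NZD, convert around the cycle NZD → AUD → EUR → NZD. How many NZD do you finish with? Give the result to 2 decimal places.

10000 NZD × 1.04 = 10400 AUD
10400 AUD × 0.742 = 7716.8 EUR
7716.8 EUR × 1.57 = 12115.376 NZD

12115.38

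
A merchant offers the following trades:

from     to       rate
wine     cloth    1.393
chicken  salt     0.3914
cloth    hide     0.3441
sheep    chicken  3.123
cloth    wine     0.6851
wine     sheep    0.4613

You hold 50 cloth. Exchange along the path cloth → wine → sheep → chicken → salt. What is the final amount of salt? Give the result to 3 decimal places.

19.315

50 cloth × 0.6851 = 34.255 wine
34.255 wine × 0.4613 = 15.8018315 sheep
15.8018315 sheep × 3.123 = 49.3491197745 chicken
49.3491197745 chicken × 0.3914 = 19.3152454797393 salt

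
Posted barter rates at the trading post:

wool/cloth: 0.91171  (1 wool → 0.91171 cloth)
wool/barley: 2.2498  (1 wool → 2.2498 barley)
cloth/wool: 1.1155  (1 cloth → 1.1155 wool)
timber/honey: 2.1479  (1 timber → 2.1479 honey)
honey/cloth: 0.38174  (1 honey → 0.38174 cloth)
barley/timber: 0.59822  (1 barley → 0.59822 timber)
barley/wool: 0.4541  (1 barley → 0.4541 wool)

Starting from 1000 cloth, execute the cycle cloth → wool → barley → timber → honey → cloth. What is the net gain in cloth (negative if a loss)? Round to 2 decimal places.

1000 cloth × 1.1155 = 1115.5 wool
1115.5 wool × 2.2498 = 2509.6519 barley
2509.6519 barley × 0.59822 = 1501.323959618 timber
1501.323959618 timber × 2.1479 = 3224.6937328635022 honey
3224.6937328635022 honey × 0.38174 = 1230.994585583313329828 cloth
Net change: 1230.994585583313329828 − 1000 = 230.994585583313329828 cloth

230.99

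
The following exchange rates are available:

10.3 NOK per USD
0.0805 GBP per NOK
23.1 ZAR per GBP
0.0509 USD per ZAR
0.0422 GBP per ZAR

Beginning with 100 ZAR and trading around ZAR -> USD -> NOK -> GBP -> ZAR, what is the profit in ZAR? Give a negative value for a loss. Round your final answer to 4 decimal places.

100 ZAR × 0.0509 = 5.09 USD
5.09 USD × 10.3 = 52.427 NOK
52.427 NOK × 0.0805 = 4.2203735 GBP
4.2203735 GBP × 23.1 = 97.49062785 ZAR
Net change: 97.49062785 − 100 = -2.50937215 ZAR

-2.5094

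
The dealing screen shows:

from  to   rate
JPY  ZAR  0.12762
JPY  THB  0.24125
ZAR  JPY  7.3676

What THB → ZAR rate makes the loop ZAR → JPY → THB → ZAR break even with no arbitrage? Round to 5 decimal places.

Known legs of the cycle: 7.3676 × 0.24125 = 1.7774335
For no arbitrage the full-cycle product must be 1, so the missing rate is 1 / 1.7774335 ≈ 0.5626090.

0.56261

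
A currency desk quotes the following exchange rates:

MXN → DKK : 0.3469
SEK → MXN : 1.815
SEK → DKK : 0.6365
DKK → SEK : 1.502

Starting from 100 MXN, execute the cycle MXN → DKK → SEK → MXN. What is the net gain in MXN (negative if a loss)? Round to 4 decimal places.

-5.4306

100 MXN × 0.3469 = 34.69 DKK
34.69 DKK × 1.502 = 52.10438 SEK
52.10438 SEK × 1.815 = 94.5694497 MXN
Net change: 94.5694497 − 100 = -5.4305503 MXN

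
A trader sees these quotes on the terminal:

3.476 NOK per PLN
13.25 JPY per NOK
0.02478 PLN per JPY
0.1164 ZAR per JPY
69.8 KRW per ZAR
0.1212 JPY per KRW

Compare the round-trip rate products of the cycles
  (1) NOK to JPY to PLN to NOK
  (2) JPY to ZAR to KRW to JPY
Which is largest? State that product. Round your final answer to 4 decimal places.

(1) 13.25 × 0.02478 × 3.476 = 1.14129
(2) 0.1164 × 69.8 × 0.1212 = 0.98472
Highest is cycle (1) at 1.1413 (>1, arbitrage).

1.1413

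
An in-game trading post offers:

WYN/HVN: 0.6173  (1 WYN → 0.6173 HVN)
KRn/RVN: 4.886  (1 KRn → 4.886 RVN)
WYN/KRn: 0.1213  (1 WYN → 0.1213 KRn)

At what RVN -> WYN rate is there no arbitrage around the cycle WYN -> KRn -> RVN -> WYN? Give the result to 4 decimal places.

1.6873

Known legs of the cycle: 0.1213 × 4.886 = 0.5926718
For no arbitrage the full-cycle product must be 1, so the missing rate is 1 / 0.5926718 ≈ 1.687274.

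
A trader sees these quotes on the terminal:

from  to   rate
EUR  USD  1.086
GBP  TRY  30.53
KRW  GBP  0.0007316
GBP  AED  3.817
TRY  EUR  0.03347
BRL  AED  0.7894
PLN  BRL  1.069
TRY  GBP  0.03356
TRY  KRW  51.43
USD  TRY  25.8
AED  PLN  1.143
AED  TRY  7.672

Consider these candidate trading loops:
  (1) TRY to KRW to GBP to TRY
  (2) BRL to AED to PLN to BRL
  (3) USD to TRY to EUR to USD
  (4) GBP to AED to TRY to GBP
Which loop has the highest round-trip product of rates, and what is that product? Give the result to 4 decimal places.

1.1487

(1) 51.43 × 0.0007316 × 30.53 = 1.14873
(2) 0.7894 × 1.143 × 1.069 = 0.96454
(3) 25.8 × 0.03347 × 1.086 = 0.93779
(4) 3.817 × 7.672 × 0.03356 = 0.98277
Highest is cycle (1) at 1.1487 (>1, arbitrage).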